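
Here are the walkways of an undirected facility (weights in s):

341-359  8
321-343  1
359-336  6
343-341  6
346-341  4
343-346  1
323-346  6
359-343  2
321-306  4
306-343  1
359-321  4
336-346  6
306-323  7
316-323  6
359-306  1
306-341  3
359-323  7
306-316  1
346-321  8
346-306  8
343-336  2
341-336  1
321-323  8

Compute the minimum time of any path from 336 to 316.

Settle nodes by increasing distance from 336:
336: 0
341: 1  (via 336)
343: 2  (via 336)
306: 3  (via 343)
321: 3  (via 343)
346: 3  (via 343)
316: 4  (via 306)
Shortest route: 336 → 343 → 306 → 316 = 4 s.

4 s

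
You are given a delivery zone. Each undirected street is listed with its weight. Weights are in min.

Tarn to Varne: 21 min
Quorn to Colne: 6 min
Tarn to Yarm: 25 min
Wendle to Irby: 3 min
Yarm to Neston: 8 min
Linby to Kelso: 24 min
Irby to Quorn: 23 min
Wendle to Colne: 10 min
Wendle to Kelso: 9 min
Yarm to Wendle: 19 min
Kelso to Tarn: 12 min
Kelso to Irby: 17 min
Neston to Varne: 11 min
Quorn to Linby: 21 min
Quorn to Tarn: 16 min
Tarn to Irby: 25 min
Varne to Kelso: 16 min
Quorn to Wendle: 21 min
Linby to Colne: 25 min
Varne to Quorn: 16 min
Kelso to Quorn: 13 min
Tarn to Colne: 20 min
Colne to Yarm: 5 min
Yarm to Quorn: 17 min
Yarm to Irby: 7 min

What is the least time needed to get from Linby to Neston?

Compare a few routes:
Linby → Quorn → Varne → Neston: 21+16+11 = 48
Linby → Quorn → Yarm → Neston: 21+17+8 = 46
Linby → Quorn → Colne → Yarm → Neston: 21+6+5+8 = 40
Linby → Colne → Yarm → Neston: 25+5+8 = 38
The minimum is 38 min via Linby → Colne → Yarm → Neston.

38 min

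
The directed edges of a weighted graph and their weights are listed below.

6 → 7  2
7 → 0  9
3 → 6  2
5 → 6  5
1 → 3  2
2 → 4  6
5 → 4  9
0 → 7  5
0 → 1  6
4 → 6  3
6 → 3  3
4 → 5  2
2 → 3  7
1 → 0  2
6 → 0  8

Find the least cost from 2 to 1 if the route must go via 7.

26

Shortest 2→7: 2 → 4 → 6 → 7 = 11
Shortest 7→1: 7 → 0 → 1 = 15
Total via 7: 11 + 15 = 26.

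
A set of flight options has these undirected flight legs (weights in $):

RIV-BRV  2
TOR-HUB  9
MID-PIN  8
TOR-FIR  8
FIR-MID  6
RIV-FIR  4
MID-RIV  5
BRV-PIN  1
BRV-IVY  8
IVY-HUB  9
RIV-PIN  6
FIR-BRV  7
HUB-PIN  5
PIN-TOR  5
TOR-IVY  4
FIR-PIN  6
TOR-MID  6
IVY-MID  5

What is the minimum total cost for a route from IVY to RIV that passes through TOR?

$12

Shortest IVY→TOR: IVY → TOR = 4
Shortest TOR→RIV: TOR → PIN → BRV → RIV = 8
Total via TOR: 4 + 8 = $12.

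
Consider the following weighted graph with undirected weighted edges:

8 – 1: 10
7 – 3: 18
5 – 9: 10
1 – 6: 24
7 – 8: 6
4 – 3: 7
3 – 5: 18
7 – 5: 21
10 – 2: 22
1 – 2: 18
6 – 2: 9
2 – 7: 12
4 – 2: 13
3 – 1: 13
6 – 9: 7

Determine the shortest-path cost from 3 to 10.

Running Dijkstra from 3:
3: 0
4: 7  (via 3)
1: 13  (via 3)
5: 18  (via 3)
7: 18  (via 3)
2: 20  (via 4)
8: 23  (via 1)
9: 28  (via 5)
6: 29  (via 2)
10: 42  (via 2)
Shortest route: 3 → 4 → 2 → 10 = 42.

42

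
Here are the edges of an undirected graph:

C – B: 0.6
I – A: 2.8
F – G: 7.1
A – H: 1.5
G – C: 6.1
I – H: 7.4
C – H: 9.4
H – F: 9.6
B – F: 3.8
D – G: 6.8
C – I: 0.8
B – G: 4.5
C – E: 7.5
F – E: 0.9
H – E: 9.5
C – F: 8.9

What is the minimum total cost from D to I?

Settle nodes by increasing distance from D:
D: 0
G: 6.8  (via D)
B: 11.3  (via G)
C: 11.9  (via B)
I: 12.7  (via C)
Shortest route: D–G–B–C–I = 12.7.

12.7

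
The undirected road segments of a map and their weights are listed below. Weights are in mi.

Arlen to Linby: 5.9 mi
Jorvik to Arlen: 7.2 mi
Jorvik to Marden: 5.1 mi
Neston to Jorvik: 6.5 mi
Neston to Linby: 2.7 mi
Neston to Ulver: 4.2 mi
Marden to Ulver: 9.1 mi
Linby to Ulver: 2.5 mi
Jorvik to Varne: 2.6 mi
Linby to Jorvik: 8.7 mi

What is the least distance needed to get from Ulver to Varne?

Settle nodes by increasing distance from Ulver:
Ulver: 0
Linby: 2.5  (via Ulver)
Neston: 4.2  (via Ulver)
Arlen: 8.4  (via Linby)
Marden: 9.1  (via Ulver)
Jorvik: 10.7  (via Neston)
Varne: 13.3  (via Jorvik)
Shortest route: Ulver–Neston–Jorvik–Varne = 13.3 mi.

13.3 mi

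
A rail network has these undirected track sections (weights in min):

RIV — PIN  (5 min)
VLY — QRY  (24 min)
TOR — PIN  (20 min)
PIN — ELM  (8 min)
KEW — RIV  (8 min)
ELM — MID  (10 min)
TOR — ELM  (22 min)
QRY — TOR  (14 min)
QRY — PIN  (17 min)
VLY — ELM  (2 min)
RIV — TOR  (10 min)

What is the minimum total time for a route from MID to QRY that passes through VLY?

Shortest MID→VLY: MID–ELM–VLY = 12
Shortest VLY→QRY: VLY–QRY = 24
Total via VLY: 12 + 24 = 36 min.

36 min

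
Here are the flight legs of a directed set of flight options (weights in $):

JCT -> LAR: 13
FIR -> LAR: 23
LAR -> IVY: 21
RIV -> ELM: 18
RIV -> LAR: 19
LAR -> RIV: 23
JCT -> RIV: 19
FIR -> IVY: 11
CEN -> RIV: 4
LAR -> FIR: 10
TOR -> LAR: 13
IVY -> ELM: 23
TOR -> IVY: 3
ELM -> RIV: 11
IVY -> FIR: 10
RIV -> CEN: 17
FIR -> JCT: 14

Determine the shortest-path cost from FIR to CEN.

$50

Shortest distances from FIR:
FIR: 0
IVY: 11  (via FIR)
JCT: 14  (via FIR)
LAR: 23  (via FIR)
RIV: 33  (via JCT)
ELM: 34  (via IVY)
CEN: 50  (via RIV)
Shortest route: FIR → JCT → RIV → CEN = $50.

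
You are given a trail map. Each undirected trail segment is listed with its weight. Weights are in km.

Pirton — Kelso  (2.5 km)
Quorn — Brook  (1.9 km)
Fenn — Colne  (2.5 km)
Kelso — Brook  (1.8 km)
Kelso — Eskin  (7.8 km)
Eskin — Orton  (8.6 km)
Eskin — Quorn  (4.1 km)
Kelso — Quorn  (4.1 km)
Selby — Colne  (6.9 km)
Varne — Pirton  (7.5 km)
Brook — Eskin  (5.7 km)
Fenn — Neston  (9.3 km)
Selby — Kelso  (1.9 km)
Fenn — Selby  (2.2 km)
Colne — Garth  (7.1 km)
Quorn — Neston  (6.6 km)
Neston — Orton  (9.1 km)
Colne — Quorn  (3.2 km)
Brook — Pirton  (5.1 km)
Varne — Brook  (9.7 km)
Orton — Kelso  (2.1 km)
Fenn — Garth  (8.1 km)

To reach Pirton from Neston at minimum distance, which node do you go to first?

Quorn

Compare a few routes:
Neston–Quorn–Brook–Pirton: 6.6+1.9+5.1 = 13.6
Neston–Quorn–Kelso–Pirton: 6.6+4.1+2.5 = 13.2
Neston–Quorn–Brook–Kelso–Pirton: 6.6+1.9+1.8+2.5 = 12.8
Cheapest is Neston–Quorn–Brook–Kelso–Pirton at 12.8 km.
So from Neston the first move is to Quorn.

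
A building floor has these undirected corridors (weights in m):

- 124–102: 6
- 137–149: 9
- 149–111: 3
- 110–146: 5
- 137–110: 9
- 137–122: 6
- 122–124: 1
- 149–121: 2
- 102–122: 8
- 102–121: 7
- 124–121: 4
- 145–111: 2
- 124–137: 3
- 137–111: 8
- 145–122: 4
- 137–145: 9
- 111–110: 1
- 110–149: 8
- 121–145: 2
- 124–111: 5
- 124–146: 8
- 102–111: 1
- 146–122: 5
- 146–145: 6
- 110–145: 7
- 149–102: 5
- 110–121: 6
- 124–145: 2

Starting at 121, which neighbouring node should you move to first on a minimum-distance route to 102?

Candidate routes:
121 - 149 - 102: 2+5 = 7
121 - 149 - 111 - 102: 2+3+1 = 6
121 - 145 - 111 - 102: 2+2+1 = 5
121 - 102: 7 = 7
The minimum is 5 m via 121 - 145 - 111 - 102.
So from 121 the first move is to 145.

145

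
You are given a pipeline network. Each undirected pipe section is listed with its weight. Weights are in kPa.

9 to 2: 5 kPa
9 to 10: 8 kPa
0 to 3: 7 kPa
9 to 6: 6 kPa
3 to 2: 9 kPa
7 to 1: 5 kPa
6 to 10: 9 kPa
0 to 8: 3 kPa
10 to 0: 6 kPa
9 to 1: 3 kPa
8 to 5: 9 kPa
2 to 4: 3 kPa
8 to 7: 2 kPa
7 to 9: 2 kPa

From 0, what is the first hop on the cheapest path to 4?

Compare a few routes:
0 - 3 - 2 - 4: 7+9+3 = 19
0 - 8 - 7 - 9 - 2 - 4: 3+2+2+5+3 = 15
Cheapest is 0 - 8 - 7 - 9 - 2 - 4 at 15 kPa.
So from 0 the first move is to 8.

8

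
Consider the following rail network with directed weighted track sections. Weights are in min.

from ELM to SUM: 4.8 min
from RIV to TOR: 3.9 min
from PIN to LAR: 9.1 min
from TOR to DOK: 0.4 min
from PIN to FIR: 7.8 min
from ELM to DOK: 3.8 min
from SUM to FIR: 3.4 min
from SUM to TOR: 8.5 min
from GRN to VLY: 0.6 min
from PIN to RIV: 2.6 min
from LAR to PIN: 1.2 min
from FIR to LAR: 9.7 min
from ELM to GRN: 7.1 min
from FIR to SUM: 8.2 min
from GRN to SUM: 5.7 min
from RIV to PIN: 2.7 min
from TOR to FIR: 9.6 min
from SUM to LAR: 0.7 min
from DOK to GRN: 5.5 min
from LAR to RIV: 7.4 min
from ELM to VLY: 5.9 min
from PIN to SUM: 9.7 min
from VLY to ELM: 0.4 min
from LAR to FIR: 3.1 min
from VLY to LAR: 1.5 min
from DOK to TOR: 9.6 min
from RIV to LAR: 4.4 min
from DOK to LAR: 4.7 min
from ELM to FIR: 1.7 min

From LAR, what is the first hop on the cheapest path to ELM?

Enumerating some paths:
LAR–RIV–TOR–DOK–GRN–VLY–ELM: 7.4+3.9+0.4+5.5+0.6+0.4 = 18.2
LAR–PIN–SUM–TOR–DOK–GRN–VLY–ELM: 1.2+9.7+8.5+0.4+5.5+0.6+0.4 = 26.3
LAR–FIR–SUM–TOR–DOK–GRN–VLY–ELM: 3.1+8.2+8.5+0.4+5.5+0.6+0.4 = 26.7
LAR–PIN–RIV–TOR–DOK–GRN–VLY–ELM: 1.2+2.6+3.9+0.4+5.5+0.6+0.4 = 14.6
The minimum is 14.6 min via LAR–PIN–RIV–TOR–DOK–GRN–VLY–ELM.
So from LAR the first move is to PIN.

PIN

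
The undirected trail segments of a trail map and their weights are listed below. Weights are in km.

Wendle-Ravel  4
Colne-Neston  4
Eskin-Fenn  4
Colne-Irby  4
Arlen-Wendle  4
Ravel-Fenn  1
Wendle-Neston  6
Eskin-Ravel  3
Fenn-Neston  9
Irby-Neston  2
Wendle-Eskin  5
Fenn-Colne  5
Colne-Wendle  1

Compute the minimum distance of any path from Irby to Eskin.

Running Dijkstra from Irby:
Irby: 0
Neston: 2  (via Irby)
Colne: 4  (via Irby)
Wendle: 5  (via Colne)
Ravel: 9  (via Wendle)
Arlen: 9  (via Wendle)
Fenn: 9  (via Colne)
Eskin: 10  (via Wendle)
Shortest route: Irby → Colne → Wendle → Eskin = 10 km.

10 km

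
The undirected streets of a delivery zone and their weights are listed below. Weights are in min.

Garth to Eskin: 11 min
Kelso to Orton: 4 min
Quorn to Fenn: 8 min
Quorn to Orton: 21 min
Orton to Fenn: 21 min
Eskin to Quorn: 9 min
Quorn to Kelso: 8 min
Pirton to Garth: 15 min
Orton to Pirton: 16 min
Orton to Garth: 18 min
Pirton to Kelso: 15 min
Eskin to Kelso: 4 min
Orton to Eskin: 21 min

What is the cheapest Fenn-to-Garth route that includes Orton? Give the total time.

38 min

Shortest Fenn→Orton: Fenn–Quorn–Kelso–Orton = 20
Best Orton to Garth: Orton–Garth costing 18
Total via Orton: 20 + 18 = 38 min.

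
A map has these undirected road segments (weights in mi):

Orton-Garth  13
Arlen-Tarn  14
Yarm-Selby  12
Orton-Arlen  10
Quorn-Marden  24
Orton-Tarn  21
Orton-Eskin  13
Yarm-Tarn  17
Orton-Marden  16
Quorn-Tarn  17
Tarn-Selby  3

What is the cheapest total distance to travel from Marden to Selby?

40 mi

Settle nodes by increasing distance from Marden:
Marden: 0
Orton: 16  (via Marden)
Quorn: 24  (via Marden)
Arlen: 26  (via Orton)
Eskin: 29  (via Orton)
Garth: 29  (via Orton)
Tarn: 37  (via Orton)
Selby: 40  (via Tarn)
Shortest route: Marden–Orton–Tarn–Selby = 40 mi.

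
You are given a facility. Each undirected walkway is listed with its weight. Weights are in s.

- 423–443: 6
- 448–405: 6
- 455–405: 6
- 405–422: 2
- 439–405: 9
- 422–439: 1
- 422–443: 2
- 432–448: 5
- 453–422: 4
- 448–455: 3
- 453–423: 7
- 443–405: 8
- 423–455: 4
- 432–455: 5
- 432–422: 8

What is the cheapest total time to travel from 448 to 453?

12 s

Compare a few routes:
448 - 455 - 423 - 453: 3+4+7 = 14
448 - 432 - 422 - 453: 5+8+4 = 17
448 - 405 - 422 - 453: 6+2+4 = 12
448 - 455 - 405 - 422 - 453: 3+6+2+4 = 15
The minimum is 12 s via 448 - 405 - 422 - 453.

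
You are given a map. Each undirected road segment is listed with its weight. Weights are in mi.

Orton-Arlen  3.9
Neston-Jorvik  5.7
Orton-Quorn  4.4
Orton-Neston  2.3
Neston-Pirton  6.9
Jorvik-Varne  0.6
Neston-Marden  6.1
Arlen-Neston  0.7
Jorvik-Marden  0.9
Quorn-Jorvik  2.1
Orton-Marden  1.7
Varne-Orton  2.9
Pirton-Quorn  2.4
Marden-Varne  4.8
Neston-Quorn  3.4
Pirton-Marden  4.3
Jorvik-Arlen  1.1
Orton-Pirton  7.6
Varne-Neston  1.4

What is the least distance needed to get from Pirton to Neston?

Running Dijkstra from Pirton:
Pirton: 0
Quorn: 2.4  (via Pirton)
Marden: 4.3  (via Pirton)
Jorvik: 4.5  (via Quorn)
Varne: 5.1  (via Jorvik)
Arlen: 5.6  (via Jorvik)
Neston: 5.8  (via Quorn)
Shortest route: Pirton–Quorn–Neston = 5.8 mi.

5.8 mi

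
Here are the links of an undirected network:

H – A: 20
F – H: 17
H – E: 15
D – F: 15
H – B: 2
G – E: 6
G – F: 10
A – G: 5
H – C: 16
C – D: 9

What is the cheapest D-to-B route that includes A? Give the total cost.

Shortest D→A: D → F → G → A = 30
Shortest A→B: A → H → B = 22
Total via A: 30 + 22 = 52.

52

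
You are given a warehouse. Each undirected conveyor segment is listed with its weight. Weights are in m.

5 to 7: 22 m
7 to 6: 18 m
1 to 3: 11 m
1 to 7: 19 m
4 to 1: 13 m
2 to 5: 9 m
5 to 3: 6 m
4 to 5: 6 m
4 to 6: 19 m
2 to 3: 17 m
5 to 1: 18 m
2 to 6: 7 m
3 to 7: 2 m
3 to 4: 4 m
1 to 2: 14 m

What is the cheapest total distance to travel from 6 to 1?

21 m

Shortest distances from 6:
6: 0
2: 7  (via 6)
5: 16  (via 2)
7: 18  (via 6)
4: 19  (via 6)
3: 20  (via 7)
1: 21  (via 2)
Shortest route: 6 → 2 → 1 = 21 m.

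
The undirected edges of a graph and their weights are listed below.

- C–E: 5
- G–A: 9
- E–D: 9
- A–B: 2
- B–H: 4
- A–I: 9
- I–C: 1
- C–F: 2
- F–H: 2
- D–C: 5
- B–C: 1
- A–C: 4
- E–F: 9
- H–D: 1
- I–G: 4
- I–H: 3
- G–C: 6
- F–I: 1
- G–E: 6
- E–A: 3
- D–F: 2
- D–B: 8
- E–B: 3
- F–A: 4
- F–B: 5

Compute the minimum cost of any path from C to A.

3

Settle nodes by increasing distance from C:
C: 0
B: 1  (via C)
I: 1  (via C)
F: 2  (via C)
A: 3  (via B)
Shortest route: C → B → A = 3.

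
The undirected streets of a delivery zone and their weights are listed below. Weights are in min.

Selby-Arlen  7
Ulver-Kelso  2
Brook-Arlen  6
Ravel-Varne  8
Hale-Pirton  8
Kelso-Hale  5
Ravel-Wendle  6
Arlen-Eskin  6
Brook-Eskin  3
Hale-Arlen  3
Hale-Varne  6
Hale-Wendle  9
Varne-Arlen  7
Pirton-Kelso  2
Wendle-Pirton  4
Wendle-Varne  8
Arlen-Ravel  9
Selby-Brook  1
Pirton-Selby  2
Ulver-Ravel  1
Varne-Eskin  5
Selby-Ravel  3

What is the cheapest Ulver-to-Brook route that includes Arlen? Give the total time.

Best Ulver to Arlen: Ulver–Ravel–Arlen costing 10
Best Arlen to Brook: Arlen–Brook costing 6
Total via Arlen: 10 + 6 = 16 min.

16 min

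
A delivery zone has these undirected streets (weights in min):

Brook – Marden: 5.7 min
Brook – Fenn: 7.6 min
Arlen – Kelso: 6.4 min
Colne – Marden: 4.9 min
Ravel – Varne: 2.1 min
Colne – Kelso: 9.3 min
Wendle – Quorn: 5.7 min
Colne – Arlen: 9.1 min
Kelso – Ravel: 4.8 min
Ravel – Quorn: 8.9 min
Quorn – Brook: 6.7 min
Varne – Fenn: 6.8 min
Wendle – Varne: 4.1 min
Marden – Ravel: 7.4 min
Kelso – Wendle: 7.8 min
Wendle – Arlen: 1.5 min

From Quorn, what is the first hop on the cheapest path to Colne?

Wendle

Compare a few routes:
Quorn–Brook–Marden–Colne: 6.7+5.7+4.9 = 17.3
Quorn–Wendle–Kelso–Colne: 5.7+7.8+9.3 = 22.8
Quorn–Wendle–Arlen–Colne: 5.7+1.5+9.1 = 16.3
Quorn–Ravel–Marden–Colne: 8.9+7.4+4.9 = 21.2
The minimum is 16.3 min via Quorn–Wendle–Arlen–Colne.
So from Quorn the first move is to Wendle.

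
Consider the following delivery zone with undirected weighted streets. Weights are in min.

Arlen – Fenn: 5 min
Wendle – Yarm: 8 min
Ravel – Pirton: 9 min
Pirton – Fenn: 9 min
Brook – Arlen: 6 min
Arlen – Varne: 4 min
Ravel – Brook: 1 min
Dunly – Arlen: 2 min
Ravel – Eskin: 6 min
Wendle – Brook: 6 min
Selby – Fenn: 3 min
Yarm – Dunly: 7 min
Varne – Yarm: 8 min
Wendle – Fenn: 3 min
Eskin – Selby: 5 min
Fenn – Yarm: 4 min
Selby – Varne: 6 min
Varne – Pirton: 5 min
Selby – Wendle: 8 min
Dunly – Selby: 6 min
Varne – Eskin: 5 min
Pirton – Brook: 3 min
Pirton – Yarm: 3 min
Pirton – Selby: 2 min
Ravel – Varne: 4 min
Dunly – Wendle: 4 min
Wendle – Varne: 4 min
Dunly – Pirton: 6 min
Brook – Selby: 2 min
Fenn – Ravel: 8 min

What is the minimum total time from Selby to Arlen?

8 min

Shortest distances from Selby:
Selby: 0
Pirton: 2  (via Selby)
Brook: 2  (via Selby)
Fenn: 3  (via Selby)
Ravel: 3  (via Brook)
Eskin: 5  (via Selby)
Yarm: 5  (via Pirton)
Varne: 6  (via Selby)
Dunly: 6  (via Selby)
Wendle: 6  (via Fenn)
Arlen: 8  (via Brook)
Shortest route: Selby → Brook → Arlen = 8 min.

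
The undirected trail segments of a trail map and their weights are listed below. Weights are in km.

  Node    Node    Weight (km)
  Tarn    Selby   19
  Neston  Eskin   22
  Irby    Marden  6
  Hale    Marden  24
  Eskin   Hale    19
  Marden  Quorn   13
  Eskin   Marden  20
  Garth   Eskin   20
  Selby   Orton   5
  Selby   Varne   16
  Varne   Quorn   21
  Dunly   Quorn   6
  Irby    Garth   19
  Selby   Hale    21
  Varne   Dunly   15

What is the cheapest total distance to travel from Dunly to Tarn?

50 km

Enumerating some paths:
Dunly → Quorn → Varne → Selby → Tarn: 6+21+16+19 = 62
Dunly → Varne → Selby → Tarn: 15+16+19 = 50
The minimum is 50 km via Dunly → Varne → Selby → Tarn.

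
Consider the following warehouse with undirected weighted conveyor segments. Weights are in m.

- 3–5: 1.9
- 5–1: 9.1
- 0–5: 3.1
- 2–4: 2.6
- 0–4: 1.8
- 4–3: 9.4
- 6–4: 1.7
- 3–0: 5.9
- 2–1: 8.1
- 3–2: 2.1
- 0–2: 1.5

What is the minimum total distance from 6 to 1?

Compare a few routes:
6–4–2–1: 1.7+2.6+8.1 = 12.4
6–4–0–2–1: 1.7+1.8+1.5+8.1 = 13.1
Cheapest is 6–4–2–1 at 12.4 m.

12.4 m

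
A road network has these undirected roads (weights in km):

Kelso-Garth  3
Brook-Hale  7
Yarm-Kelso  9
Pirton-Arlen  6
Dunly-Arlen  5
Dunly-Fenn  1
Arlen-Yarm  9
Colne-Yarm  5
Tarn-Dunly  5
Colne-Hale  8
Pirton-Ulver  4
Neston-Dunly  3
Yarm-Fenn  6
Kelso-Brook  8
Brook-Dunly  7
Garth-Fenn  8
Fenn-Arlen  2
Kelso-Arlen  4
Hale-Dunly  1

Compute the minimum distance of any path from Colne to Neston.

12 km

Shortest distances from Colne:
Colne: 0
Yarm: 5  (via Colne)
Hale: 8  (via Colne)
Dunly: 9  (via Hale)
Fenn: 10  (via Dunly)
Arlen: 12  (via Fenn)
Neston: 12  (via Dunly)
Shortest route: Colne → Hale → Dunly → Neston = 12 km.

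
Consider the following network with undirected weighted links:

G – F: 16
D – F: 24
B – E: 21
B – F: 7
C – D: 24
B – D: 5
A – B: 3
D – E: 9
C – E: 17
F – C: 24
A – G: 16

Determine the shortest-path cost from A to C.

32

Running Dijkstra from A:
A: 0
B: 3  (via A)
D: 8  (via B)
F: 10  (via B)
G: 16  (via A)
E: 17  (via D)
C: 32  (via D)
Shortest route: A → B → D → C = 32.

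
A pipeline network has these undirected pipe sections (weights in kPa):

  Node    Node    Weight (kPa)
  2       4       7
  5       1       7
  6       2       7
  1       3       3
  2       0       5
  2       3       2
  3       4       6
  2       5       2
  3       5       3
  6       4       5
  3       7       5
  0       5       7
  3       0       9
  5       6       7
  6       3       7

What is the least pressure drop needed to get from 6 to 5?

7 kPa

Shortest distances from 6:
6: 0
4: 5  (via 6)
2: 7  (via 6)
3: 7  (via 6)
5: 7  (via 6)
Shortest route: 6–5 = 7 kPa.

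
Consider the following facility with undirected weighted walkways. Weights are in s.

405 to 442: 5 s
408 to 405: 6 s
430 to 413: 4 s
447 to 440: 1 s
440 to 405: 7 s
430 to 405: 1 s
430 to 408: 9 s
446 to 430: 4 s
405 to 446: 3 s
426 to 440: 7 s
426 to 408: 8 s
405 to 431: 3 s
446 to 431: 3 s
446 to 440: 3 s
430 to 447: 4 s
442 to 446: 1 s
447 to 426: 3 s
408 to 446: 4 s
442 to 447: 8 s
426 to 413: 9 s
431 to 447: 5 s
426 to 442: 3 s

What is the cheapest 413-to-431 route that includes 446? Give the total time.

Best 413 to 446: 413–430–446 costing 8
Best 446 to 431: 446–431 costing 3
Total via 446: 8 + 3 = 11 s.

11 s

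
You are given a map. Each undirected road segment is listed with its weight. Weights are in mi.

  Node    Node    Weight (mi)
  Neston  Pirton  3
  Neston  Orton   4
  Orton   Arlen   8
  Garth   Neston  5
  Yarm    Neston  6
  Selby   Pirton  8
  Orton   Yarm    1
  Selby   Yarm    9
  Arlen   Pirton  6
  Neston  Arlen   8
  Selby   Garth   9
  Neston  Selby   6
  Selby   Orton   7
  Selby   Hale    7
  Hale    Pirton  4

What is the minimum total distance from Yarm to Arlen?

Compare a few routes:
Yarm - Orton - Arlen: 1+8 = 9
Yarm - Neston - Arlen: 6+8 = 14
Yarm - Orton - Neston - Arlen: 1+4+8 = 13
The minimum is 9 mi via Yarm - Orton - Arlen.

9 mi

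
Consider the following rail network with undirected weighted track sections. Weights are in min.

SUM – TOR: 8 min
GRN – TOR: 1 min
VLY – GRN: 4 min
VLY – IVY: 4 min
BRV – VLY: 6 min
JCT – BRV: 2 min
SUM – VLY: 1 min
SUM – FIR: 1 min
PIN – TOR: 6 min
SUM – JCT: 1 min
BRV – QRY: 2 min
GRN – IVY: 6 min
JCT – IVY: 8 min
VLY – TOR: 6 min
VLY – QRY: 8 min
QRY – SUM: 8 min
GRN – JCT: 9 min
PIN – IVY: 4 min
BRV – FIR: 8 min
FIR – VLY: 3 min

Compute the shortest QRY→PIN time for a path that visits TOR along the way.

17 min

Shortest QRY→TOR: QRY–BRV–JCT–SUM–VLY–GRN–TOR = 11
Shortest TOR→PIN: TOR–PIN = 6
Total via TOR: 11 + 6 = 17 min.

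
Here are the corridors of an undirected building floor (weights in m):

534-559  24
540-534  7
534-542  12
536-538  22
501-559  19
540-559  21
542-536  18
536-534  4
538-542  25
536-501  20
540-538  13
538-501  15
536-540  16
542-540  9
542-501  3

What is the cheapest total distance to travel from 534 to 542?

Compare a few routes:
534 - 542: 12 = 12
534 - 536 - 542: 4+18 = 22
534 - 540 - 542: 7+9 = 16
Cheapest is 534 - 542 at 12 m.

12 m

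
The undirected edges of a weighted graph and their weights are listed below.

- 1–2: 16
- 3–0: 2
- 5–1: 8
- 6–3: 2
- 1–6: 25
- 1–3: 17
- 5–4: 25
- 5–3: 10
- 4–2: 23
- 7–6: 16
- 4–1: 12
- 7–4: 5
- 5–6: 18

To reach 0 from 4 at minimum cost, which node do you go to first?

Compare a few routes:
4–1–3–0: 12+17+2 = 31
4–7–6–3–0: 5+16+2+2 = 25
The minimum is 25 via 4–7–6–3–0.
So from 4 the first move is to 7.

7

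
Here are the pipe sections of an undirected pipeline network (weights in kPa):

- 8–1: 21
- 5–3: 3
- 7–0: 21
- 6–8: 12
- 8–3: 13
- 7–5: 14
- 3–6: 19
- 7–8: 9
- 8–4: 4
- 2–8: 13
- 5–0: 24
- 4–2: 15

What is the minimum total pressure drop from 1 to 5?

37 kPa

Compare a few routes:
1 - 8 - 7 - 5: 21+9+14 = 44
1 - 8 - 3 - 5: 21+13+3 = 37
The minimum is 37 kPa via 1 - 8 - 3 - 5.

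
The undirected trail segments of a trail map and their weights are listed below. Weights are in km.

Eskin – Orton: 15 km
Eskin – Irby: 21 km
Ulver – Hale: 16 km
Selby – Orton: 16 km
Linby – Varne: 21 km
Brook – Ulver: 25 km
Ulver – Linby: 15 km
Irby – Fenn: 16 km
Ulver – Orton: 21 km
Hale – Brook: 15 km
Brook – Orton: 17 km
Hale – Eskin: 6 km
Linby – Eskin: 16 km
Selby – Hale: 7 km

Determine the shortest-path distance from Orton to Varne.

52 km

Running Dijkstra from Orton:
Orton: 0
Eskin: 15  (via Orton)
Selby: 16  (via Orton)
Brook: 17  (via Orton)
Hale: 21  (via Eskin)
Ulver: 21  (via Orton)
Linby: 31  (via Eskin)
Irby: 36  (via Eskin)
Varne: 52  (via Linby)
Shortest route: Orton–Eskin–Linby–Varne = 52 km.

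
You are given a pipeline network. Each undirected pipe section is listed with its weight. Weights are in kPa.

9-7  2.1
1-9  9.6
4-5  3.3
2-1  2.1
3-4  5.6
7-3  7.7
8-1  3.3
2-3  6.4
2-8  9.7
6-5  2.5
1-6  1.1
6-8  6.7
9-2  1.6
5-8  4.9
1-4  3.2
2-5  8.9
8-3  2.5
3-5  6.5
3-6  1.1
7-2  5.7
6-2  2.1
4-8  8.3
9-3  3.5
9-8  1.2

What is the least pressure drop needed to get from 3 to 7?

5.6 kPa

Candidate routes:
3 → 9 → 7: 3.5+2.1 = 5.6
3 → 8 → 9 → 7: 2.5+1.2+2.1 = 5.8
Cheapest is 3 → 9 → 7 at 5.6 kPa.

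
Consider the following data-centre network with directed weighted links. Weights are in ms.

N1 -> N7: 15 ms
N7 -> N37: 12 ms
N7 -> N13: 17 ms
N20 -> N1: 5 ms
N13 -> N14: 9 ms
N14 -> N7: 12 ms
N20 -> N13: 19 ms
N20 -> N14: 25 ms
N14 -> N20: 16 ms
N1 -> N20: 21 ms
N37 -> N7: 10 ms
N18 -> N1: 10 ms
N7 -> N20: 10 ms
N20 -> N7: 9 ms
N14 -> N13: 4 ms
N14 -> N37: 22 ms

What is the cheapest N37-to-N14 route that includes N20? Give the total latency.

Best N37 to N20: N37 → N7 → N20 costing 20
Shortest N20→N14: N20 → N14 = 25
Total via N20: 20 + 25 = 45 ms.

45 ms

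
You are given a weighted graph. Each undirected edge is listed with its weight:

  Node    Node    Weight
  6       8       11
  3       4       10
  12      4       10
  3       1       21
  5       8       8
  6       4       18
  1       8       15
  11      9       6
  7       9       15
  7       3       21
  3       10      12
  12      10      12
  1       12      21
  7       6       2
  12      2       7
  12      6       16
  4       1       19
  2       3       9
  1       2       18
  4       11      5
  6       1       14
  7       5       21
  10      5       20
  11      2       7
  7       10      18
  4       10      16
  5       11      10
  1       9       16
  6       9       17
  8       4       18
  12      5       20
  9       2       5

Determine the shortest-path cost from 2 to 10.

Candidate routes:
2–3–10: 9+12 = 21
2–12–10: 7+12 = 19
Cheapest is 2–12–10 at 19.

19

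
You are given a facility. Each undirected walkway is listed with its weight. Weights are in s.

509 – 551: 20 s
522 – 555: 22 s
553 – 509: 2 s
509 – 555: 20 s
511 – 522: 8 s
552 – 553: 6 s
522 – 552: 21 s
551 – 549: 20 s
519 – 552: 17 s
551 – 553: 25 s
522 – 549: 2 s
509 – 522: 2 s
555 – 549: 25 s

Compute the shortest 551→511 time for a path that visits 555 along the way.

70 s

Shortest 551→555: 551 → 509 → 555 = 40
Shortest 555→511: 555 → 522 → 511 = 30
Total via 555: 40 + 30 = 70 s.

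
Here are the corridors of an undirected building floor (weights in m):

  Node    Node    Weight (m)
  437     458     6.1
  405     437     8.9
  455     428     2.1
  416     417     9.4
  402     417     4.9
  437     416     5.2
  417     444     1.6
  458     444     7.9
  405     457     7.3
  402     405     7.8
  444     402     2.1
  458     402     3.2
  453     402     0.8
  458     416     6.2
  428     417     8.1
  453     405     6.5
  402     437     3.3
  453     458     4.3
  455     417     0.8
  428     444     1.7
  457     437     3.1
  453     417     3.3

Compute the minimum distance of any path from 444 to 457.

Running Dijkstra from 444:
444: 0
417: 1.6  (via 444)
428: 1.7  (via 444)
402: 2.1  (via 444)
455: 2.4  (via 417)
453: 2.9  (via 402)
458: 5.3  (via 402)
437: 5.4  (via 402)
457: 8.5  (via 437)
Shortest route: 444 → 402 → 437 → 457 = 8.5 m.

8.5 m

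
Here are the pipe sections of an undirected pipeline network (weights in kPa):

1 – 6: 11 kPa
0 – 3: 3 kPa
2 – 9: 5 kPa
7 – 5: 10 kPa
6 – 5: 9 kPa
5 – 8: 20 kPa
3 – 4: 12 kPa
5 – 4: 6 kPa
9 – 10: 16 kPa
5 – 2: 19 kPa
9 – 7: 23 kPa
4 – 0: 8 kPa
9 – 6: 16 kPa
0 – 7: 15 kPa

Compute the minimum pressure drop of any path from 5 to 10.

Compare a few routes:
5 - 2 - 9 - 10: 19+5+16 = 40
5 - 6 - 9 - 10: 9+16+16 = 41
The minimum is 40 kPa via 5 - 2 - 9 - 10.

40 kPa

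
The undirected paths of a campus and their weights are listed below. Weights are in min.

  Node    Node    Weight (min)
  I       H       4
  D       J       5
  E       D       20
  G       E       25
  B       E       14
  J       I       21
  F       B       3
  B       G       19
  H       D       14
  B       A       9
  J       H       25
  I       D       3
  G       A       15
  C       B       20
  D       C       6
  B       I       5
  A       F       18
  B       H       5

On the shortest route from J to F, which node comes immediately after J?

D

Enumerating some paths:
J–D–H–B–F: 5+14+5+3 = 27
J–I–B–F: 21+5+3 = 29
J–D–I–H–B–F: 5+3+4+5+3 = 20
J–D–I–B–F: 5+3+5+3 = 16
Cheapest is J–D–I–B–F at 16 min.
So from J the first move is to D.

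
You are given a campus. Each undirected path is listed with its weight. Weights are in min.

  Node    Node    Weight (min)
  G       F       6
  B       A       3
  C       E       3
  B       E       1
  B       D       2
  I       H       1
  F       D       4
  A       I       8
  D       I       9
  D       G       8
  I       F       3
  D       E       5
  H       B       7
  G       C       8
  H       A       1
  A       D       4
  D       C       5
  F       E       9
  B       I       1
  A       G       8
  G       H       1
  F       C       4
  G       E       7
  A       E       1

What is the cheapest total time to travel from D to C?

Shortest distances from D:
D: 0
B: 2  (via D)
E: 3  (via B)
I: 3  (via B)
A: 4  (via D)
F: 4  (via D)
H: 4  (via I)
C: 5  (via D)
Shortest route: D–C = 5 min.

5 min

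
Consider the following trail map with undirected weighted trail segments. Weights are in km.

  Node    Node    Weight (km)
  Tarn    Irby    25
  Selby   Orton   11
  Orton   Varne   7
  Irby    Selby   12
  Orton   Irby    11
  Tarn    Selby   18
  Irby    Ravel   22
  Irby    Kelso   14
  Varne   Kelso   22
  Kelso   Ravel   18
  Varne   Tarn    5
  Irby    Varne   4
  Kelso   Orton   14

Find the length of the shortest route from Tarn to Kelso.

Running Dijkstra from Tarn:
Tarn: 0
Varne: 5  (via Tarn)
Irby: 9  (via Varne)
Orton: 12  (via Varne)
Selby: 18  (via Tarn)
Kelso: 23  (via Irby)
Shortest route: Tarn–Varne–Irby–Kelso = 23 km.

23 km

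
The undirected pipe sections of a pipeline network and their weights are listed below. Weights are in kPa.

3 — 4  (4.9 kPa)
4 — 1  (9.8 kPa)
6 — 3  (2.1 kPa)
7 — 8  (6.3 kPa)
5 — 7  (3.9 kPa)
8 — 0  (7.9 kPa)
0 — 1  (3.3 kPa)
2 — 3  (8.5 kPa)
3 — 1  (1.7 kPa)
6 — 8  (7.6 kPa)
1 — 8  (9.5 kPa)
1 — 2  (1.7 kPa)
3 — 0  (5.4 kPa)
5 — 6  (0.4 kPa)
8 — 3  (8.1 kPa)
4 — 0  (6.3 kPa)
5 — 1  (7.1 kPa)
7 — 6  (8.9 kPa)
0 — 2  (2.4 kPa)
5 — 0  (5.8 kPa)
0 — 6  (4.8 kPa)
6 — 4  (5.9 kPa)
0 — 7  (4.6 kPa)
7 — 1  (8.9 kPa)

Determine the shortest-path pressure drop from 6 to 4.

Running Dijkstra from 6:
6: 0
5: 0.4  (via 6)
3: 2.1  (via 6)
1: 3.8  (via 3)
7: 4.3  (via 5)
0: 4.8  (via 6)
2: 5.5  (via 1)
4: 5.9  (via 6)
Shortest route: 6–4 = 5.9 kPa.

5.9 kPa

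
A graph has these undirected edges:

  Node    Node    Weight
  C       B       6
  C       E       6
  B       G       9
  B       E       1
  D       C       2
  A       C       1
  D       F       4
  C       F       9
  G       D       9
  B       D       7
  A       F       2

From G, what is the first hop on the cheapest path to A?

Enumerating some paths:
G → B → C → A: 9+6+1 = 16
G → D → F → A: 9+4+2 = 15
G → B → E → C → A: 9+1+6+1 = 17
G → D → C → A: 9+2+1 = 12
Cheapest is G → D → C → A at 12.
So from G the first move is to D.

D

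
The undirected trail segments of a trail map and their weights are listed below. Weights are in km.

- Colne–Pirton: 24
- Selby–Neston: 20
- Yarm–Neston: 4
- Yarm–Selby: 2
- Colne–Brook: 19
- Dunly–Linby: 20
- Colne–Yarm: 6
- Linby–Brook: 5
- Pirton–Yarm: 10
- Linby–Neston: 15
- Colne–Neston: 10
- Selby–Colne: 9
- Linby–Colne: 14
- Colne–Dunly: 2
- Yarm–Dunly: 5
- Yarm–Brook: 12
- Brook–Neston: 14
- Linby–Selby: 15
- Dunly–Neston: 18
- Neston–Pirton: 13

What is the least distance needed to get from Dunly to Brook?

Enumerating some paths:
Dunly → Colne → Brook: 2+19 = 21
Dunly → Yarm → Brook: 5+12 = 17
Dunly → Colne → Yarm → Brook: 2+6+12 = 20
Cheapest is Dunly → Yarm → Brook at 17 km.

17 km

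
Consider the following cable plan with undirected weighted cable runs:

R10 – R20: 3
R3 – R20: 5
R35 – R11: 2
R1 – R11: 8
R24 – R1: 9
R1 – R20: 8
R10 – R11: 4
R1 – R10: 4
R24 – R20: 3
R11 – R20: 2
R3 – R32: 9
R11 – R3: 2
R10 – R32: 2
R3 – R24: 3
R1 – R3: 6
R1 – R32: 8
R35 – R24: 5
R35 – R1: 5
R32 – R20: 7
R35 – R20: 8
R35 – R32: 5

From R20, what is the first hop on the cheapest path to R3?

R11

Enumerating some paths:
R20 - R3: 5 = 5
R20 - R11 - R3: 2+2 = 4
R20 - R24 - R3: 3+3 = 6
The minimum is 4 via R20 - R11 - R3.
So from R20 the first move is to R11.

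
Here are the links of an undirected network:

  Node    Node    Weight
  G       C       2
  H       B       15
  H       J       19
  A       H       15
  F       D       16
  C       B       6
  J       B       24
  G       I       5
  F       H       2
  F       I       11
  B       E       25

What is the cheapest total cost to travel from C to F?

Settle nodes by increasing distance from C:
C: 0
G: 2  (via C)
B: 6  (via C)
I: 7  (via G)
F: 18  (via I)
Shortest route: C → G → I → F = 18.

18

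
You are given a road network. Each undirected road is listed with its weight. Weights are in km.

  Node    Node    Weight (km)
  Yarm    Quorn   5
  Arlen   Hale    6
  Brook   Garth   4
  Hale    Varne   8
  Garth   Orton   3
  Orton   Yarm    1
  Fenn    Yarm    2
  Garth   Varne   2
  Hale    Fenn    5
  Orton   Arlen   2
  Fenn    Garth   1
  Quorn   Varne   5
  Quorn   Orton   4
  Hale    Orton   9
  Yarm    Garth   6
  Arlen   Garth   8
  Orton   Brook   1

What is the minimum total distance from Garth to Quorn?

Settle nodes by increasing distance from Garth:
Garth: 0
Fenn: 1  (via Garth)
Varne: 2  (via Garth)
Orton: 3  (via Garth)
Yarm: 3  (via Fenn)
Brook: 4  (via Garth)
Arlen: 5  (via Orton)
Hale: 6  (via Fenn)
Quorn: 7  (via Varne)
Shortest route: Garth → Varne → Quorn = 7 km.

7 km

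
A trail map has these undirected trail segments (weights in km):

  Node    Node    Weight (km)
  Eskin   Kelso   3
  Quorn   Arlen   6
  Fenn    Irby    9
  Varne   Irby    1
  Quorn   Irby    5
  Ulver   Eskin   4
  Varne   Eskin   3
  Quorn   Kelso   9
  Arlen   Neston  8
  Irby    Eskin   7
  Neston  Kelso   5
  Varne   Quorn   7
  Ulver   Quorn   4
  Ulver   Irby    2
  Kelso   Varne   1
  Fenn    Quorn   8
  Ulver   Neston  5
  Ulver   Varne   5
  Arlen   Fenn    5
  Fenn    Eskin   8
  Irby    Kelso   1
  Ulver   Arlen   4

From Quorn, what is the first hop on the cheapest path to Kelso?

Irby

Enumerating some paths:
Quorn–Ulver–Irby–Kelso: 4+2+1 = 7
Quorn–Varne–Kelso: 7+1 = 8
Quorn–Irby–Kelso: 5+1 = 6
Quorn–Irby–Varne–Kelso: 5+1+1 = 7
The minimum is 6 km via Quorn–Irby–Kelso.
So from Quorn the first move is to Irby.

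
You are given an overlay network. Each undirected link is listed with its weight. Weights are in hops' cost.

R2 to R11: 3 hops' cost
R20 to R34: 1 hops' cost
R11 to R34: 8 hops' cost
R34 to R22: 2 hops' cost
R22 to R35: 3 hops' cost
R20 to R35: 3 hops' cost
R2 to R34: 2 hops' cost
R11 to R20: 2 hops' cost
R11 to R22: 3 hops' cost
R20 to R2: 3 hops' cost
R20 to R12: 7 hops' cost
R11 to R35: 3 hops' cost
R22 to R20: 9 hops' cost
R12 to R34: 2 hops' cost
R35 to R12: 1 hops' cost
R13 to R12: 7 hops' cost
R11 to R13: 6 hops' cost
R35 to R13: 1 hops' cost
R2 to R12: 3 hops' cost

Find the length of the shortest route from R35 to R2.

4 hops' cost

Candidate routes:
R35 → R12 → R34 → R2: 1+2+2 = 5
R35 → R11 → R2: 3+3 = 6
R35 → R20 → R34 → R2: 3+1+2 = 6
R35 → R12 → R2: 1+3 = 4
The minimum is 4 hops' cost via R35 → R12 → R2.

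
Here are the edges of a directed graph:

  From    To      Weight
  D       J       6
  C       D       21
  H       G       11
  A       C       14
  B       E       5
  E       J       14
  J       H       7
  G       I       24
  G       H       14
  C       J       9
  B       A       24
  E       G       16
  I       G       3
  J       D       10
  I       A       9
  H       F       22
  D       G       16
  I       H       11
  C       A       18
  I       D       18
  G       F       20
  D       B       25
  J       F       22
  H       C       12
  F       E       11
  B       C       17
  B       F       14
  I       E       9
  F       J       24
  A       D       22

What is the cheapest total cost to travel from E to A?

49

Running Dijkstra from E:
E: 0
J: 14  (via E)
G: 16  (via E)
H: 21  (via J)
D: 24  (via J)
C: 33  (via H)
F: 36  (via J)
I: 40  (via G)
A: 49  (via I)
Shortest route: E → G → I → A = 49.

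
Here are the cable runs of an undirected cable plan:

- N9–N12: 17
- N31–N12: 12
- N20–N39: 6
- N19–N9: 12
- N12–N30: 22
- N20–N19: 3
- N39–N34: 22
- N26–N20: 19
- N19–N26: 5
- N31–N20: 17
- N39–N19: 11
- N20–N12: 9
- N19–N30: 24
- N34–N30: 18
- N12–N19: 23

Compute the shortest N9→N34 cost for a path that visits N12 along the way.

Shortest N9→N12: N9 → N12 = 17
Shortest N12→N34: N12 → N20 → N39 → N34 = 37
Total via N12: 17 + 37 = 54.

54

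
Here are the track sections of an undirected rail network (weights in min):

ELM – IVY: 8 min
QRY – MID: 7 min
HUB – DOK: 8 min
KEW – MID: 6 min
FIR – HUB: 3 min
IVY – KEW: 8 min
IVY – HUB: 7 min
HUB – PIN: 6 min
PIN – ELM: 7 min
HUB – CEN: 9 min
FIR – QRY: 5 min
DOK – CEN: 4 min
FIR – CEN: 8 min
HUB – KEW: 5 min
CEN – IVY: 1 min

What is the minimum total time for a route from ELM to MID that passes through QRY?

Best ELM to QRY: ELM → PIN → HUB → FIR → QRY costing 21
Shortest QRY→MID: QRY → MID = 7
Total via QRY: 21 + 7 = 28 min.

28 min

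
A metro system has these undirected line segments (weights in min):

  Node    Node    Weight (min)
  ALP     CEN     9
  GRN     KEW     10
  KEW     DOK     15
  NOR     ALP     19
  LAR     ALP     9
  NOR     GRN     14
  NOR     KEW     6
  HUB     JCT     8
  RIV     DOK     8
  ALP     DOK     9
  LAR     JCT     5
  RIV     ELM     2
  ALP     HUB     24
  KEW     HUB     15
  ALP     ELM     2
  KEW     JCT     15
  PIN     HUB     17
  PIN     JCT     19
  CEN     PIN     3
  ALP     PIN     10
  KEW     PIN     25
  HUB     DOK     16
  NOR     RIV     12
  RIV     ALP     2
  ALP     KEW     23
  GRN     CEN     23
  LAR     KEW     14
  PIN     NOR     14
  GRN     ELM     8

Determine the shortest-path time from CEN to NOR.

17 min

Settle nodes by increasing distance from CEN:
CEN: 0
PIN: 3  (via CEN)
ALP: 9  (via CEN)
ELM: 11  (via ALP)
RIV: 11  (via ALP)
NOR: 17  (via PIN)
Shortest route: CEN → PIN → NOR = 17 min.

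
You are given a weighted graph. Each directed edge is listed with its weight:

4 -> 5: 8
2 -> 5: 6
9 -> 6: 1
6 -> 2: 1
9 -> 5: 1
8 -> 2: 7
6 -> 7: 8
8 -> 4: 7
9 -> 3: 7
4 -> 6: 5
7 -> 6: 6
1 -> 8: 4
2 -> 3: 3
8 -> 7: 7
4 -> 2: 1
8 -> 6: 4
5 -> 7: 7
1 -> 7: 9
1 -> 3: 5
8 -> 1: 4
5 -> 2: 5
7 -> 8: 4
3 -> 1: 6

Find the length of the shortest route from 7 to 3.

10

Shortest distances from 7:
7: 0
8: 4  (via 7)
6: 6  (via 7)
2: 7  (via 6)
1: 8  (via 8)
3: 10  (via 2)
Shortest route: 7–6–2–3 = 10.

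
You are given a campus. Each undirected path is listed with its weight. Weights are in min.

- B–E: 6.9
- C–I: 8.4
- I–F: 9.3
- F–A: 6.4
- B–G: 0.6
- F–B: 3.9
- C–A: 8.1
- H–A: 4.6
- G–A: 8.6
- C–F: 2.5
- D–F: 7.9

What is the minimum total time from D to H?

18.9 min

Shortest distances from D:
D: 0
F: 7.9  (via D)
C: 10.4  (via F)
B: 11.8  (via F)
G: 12.4  (via B)
A: 14.3  (via F)
I: 17.2  (via F)
E: 18.7  (via B)
H: 18.9  (via A)
Shortest route: D → F → A → H = 18.9 min.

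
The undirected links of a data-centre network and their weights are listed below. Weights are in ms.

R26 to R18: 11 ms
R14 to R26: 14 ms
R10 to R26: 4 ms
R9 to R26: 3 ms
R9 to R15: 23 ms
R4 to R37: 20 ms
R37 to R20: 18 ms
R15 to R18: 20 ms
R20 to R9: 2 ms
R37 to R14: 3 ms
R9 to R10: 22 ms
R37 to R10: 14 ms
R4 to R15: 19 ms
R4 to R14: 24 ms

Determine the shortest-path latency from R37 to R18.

28 ms

Compare a few routes:
R37 → R10 → R9 → R26 → R18: 14+22+3+11 = 50
R37 → R10 → R26 → R18: 14+4+11 = 29
R37 → R14 → R26 → R18: 3+14+11 = 28
R37 → R20 → R9 → R26 → R18: 18+2+3+11 = 34
Cheapest is R37 → R14 → R26 → R18 at 28 ms.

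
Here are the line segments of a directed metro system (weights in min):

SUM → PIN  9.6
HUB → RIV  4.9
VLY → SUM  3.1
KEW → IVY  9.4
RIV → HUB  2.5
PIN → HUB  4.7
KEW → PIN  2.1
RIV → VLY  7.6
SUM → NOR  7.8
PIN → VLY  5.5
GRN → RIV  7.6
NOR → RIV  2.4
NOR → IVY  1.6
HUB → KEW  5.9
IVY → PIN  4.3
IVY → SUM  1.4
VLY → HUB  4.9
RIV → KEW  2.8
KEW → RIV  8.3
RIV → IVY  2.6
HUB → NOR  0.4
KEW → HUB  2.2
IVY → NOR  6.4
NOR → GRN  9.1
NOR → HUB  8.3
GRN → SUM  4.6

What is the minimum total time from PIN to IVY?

Running Dijkstra from PIN:
PIN: 0
HUB: 4.7  (via PIN)
NOR: 5.1  (via HUB)
VLY: 5.5  (via PIN)
IVY: 6.7  (via NOR)
Shortest route: PIN–HUB–NOR–IVY = 6.7 min.

6.7 min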